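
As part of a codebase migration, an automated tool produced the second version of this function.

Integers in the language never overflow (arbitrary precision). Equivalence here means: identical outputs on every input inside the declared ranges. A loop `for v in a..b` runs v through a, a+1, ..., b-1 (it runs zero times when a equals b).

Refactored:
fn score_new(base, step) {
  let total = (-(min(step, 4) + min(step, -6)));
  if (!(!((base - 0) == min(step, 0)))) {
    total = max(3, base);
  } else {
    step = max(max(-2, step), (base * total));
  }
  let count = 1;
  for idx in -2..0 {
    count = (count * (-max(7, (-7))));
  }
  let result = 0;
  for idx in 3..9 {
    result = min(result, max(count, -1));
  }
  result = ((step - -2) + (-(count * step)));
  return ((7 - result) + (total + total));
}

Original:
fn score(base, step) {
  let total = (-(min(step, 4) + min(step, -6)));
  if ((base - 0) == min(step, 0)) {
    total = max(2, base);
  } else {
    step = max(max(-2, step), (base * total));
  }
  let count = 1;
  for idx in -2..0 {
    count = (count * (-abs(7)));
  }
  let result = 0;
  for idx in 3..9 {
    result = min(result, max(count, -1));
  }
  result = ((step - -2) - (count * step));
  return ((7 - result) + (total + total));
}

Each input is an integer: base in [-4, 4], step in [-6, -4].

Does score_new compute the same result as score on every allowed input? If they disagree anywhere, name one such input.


At base=-4, step=-4: score gives -183, score_new gives -181.
verdict: not equivalent; witness: base=-4, step=-4


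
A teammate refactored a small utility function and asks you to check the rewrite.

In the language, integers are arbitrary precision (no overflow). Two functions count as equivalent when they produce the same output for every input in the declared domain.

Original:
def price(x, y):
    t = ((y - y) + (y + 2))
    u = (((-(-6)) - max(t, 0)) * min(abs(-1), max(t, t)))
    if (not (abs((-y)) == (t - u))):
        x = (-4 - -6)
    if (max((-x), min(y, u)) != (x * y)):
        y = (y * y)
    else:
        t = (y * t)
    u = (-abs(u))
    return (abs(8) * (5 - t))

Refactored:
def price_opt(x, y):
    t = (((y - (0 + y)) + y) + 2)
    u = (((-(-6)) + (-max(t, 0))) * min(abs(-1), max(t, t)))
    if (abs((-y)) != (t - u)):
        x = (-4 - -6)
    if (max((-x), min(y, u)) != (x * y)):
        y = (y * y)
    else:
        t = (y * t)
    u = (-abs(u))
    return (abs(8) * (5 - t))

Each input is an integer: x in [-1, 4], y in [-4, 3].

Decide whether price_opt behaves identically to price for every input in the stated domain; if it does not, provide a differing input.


Comparing the listings, the differences include: constant usage differs, plus arithmetic usage differs, plus comparison usage differs, plus boolean connective usage differs.
Tracing x=4, y=1: price: t := 3 | u := 3 | (not (abs((-y)) == (t - u))): true | x := 2 | (max((-x), min(y, u)) != (x * y)): true | y := 1 | u := -3 | result 16 | price_opt: t := 3 | u := 3 | (abs((-y)) != (t - u)): true | x := 2 | (max((-x), min(y, u)) != (x * y)): true | y := 1 | u := -3 | result 16 — matching result 16.
Across all 48 domain points the two functions coincide.
verdict: equivalent


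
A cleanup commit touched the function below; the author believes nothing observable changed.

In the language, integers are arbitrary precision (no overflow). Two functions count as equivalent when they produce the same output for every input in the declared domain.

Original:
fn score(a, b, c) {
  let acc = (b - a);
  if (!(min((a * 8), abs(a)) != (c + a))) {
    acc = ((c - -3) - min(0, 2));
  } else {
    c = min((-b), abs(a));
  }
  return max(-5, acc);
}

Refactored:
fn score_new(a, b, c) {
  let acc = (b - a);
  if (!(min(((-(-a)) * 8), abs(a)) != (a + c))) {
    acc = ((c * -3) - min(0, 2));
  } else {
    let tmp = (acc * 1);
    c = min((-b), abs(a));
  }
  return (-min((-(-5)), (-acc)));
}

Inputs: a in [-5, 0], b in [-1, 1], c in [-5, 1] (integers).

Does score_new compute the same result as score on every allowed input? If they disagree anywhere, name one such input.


At a=0, b=-1, c=0: score gives 3, score_new gives 0.
verdict: not equivalent; witness: a=0, b=-1, c=0


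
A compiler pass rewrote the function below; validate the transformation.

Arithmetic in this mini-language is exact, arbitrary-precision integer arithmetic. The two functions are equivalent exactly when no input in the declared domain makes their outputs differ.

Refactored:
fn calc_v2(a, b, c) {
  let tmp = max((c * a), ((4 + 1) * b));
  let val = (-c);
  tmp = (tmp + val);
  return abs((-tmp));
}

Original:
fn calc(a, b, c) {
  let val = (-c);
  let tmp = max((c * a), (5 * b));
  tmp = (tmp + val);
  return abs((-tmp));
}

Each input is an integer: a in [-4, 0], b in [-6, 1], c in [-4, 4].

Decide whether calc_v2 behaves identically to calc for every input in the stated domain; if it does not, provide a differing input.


This is a faithful refactor — arithmetic usage differs; and constant usage differs, but the computed results match everywhere.
As a probe, take a=-2, b=-4, c=-3: calc runs val := 3 | tmp := 6 | tmp := 9 | result 9; calc_v2 runs tmp := 6 | val := 3 | tmp := 9 | result 9; both end at 9.
Checked all 360 inputs in the declared domain: the outputs agree on every one.
verdict: equivalent


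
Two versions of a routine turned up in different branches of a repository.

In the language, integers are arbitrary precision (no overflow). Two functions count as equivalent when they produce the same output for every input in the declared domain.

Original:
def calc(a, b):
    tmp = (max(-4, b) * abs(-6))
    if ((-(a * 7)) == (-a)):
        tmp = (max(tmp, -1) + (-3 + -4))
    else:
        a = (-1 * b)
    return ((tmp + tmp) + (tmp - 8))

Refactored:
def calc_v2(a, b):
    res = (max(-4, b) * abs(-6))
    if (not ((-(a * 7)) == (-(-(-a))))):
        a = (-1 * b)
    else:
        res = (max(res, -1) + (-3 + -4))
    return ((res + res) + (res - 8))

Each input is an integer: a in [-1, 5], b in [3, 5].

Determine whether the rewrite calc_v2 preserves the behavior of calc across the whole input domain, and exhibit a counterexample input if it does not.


The two are interchangeable: boolean connective usage differs, local variable names differ, and every declared input agrees.
Tracing a=4, b=5: calc: tmp becomes 30; next ((-(a * 7)) == (-a)) evaluates to false; next a becomes -5; next final value 82 | calc_v2: res becomes 30; next (not ((-(a * 7)) == (-(-(-a))))) evaluates to true; next a becomes -5; next final value 82 — matching result 82.
Across all 21 domain points the two functions coincide.
verdict: equivalent


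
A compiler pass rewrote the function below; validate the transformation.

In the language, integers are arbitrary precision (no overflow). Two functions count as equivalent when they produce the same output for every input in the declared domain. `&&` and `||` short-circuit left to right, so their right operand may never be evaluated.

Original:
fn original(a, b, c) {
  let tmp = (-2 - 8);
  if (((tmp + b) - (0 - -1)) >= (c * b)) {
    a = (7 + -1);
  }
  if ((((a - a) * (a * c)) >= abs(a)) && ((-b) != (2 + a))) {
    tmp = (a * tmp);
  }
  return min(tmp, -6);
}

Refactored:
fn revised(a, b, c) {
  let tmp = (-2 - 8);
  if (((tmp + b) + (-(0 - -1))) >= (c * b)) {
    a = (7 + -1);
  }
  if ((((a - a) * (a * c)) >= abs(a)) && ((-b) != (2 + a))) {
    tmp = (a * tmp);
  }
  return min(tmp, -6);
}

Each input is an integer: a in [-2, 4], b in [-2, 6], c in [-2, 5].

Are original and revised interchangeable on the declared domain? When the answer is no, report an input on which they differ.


Equivalent — the differences include arithmetic usage differs, yet no declared input distinguishes the two.
Tracing a=0, b=0, c=3: original: tmp := -10 | (((tmp + b) - (0 - -1)) >= (c * b)): false | ((((a - a) * (a * c)) >= abs(a)) && ((-b) != (2 + a))): true | tmp := 0 | result -6 | revised: tmp := -10 | (((tmp + b) + (-(0 - -1))) >= (c * b)): false | ((((a - a) * (a * c)) >= abs(a)) && ((-b) != (2 + a))): true | tmp := 0 | result -6 — matching result -6.
Every one of the 504 inputs gives matching results.
verdict: equivalent


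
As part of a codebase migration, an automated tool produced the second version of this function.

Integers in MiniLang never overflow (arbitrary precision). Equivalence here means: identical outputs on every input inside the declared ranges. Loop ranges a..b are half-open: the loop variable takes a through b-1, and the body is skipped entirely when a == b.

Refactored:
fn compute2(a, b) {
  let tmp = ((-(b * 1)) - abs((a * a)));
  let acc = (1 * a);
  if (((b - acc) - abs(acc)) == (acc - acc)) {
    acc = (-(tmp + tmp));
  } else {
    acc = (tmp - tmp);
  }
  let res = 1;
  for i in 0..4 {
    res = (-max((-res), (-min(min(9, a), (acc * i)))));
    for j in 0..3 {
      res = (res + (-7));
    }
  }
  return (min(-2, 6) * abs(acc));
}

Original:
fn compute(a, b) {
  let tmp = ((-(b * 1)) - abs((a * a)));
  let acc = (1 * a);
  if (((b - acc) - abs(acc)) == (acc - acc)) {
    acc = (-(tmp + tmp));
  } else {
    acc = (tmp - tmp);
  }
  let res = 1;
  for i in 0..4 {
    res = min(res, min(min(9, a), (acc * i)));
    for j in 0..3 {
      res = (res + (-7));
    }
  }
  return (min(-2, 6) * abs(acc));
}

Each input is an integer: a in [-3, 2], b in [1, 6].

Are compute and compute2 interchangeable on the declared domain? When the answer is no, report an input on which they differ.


This is a faithful refactor — min/max/abs usage differs, but the computed results match everywhere.
One worked example (a=-2, b=5) — compute: tmp becomes -9; next acc becomes -2; next (((b - acc) - abs(acc)) == (acc - acc)) evaluates to false; next acc becomes 0; next res becomes 1; next at i=0:; next res becomes -2; next at j=0:; next res becomes -9; next at j=1:; next res becomes -16; next at j=2:; next res becomes -23; next at i=1:; next res becomes -23; next at j=0:; next res becomes -30; next at j=1:; next res becomes -37; next at j=2:; next res becomes -44; next at i=2:; next res becomes -44; next at j=0:; next res becomes -51; next at j=1:; next res becomes -58; next at j=2:; next res becomes -65; next at i=3:; next res becomes -65; next at j=0:; next res becomes -72; next at j=1:; next res becomes -79; next at j=2:; next res becomes -86; next final value 0; compute2: tmp becomes -9; next acc becomes -2; next (((b - acc) - abs(acc)) == (acc - acc)) evaluates to false; next acc becomes 0; next res becomes 1; next at i=0:; next res becomes -2; next at j=0:; next res becomes -9; next at j=1:; next res becomes -16; next at j=2:; next res becomes -23; next at i=1:; next res becomes -23; next at j=0:; next res becomes -30; next at j=1:; next res becomes -37; next at j=2:; next res becomes -44; next at i=2:; next res becomes -44; next at j=0:; next res becomes -51; next at j=1:; next res becomes -58; next at j=2:; next res becomes -65; next at i=3:; next res becomes -65; next at j=0:; next res becomes -72; next at j=1:; next res becomes -79; next at j=2:; next res becomes -86; next final value 0; agreement on 0.
Checked all 36 inputs in the declared domain: the outputs agree on every one.
verdict: equivalent


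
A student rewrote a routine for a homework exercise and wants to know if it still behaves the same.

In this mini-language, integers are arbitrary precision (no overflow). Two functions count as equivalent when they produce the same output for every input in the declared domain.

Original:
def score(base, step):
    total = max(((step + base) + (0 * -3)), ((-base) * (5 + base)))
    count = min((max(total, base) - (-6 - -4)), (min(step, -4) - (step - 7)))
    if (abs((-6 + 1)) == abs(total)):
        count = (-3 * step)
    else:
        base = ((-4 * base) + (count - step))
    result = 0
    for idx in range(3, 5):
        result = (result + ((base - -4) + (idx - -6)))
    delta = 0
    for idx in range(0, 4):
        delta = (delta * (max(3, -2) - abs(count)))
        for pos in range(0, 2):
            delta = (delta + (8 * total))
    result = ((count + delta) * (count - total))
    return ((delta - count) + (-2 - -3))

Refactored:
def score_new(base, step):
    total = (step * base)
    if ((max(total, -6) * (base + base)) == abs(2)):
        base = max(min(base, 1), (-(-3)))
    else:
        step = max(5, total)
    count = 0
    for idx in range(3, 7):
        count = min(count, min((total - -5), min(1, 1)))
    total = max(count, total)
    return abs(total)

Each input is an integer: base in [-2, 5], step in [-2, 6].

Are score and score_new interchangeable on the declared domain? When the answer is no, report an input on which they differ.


Input base=-2, step=-2: -484 from score versus 4 from score_new.
verdict: not equivalent; witness: base=-2, step=-2


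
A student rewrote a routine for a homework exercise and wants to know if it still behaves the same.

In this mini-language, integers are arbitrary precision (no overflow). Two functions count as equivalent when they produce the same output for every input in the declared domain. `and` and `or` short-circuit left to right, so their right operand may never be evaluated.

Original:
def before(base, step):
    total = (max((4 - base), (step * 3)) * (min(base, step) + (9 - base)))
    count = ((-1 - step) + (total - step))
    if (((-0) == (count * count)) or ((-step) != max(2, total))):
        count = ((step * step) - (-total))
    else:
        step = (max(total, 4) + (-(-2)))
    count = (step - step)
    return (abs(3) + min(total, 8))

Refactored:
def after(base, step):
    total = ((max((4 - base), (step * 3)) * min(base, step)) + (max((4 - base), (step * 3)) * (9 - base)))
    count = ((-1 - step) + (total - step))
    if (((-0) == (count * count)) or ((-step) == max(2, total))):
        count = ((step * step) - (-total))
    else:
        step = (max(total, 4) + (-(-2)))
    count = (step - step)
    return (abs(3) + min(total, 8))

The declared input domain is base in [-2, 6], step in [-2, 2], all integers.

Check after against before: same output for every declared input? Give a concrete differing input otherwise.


Equivalent. Although `((-step) != max(2, total))` became `((-step) == max(2, total))`, no input in the stated domain can expose it.
Checked all 45 inputs in the declared domain: the outputs agree on every one.
One worked example (base=3, step=1) — before: total=21, then count=18, then (((-0) == (count * count)) or ((-step) != max(2, total))) is true, then count=22, then count=0, then returns 11; after: total=21, then count=18, then (((-0) == (count * count)) or ((-step) == max(2, total))) is false, then step=23, then count=0, then returns 11; agreement on 11.
verdict: equivalent


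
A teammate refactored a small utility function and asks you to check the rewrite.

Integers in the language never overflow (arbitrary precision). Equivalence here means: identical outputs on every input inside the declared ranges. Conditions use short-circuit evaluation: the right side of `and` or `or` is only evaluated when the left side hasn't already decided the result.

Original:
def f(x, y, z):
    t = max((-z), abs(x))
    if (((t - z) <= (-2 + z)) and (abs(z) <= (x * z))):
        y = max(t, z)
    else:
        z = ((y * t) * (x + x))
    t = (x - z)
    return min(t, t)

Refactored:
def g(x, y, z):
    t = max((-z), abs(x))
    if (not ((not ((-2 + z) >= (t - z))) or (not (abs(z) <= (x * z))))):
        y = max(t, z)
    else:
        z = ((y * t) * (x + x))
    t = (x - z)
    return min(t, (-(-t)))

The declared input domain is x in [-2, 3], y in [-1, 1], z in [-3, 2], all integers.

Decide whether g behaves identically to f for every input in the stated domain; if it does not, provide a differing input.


Behavior is preserved: although boolean connective usage differs, comparison usage differs, the outputs never diverge.
As a probe, take x=3, y=1, z=1: f runs t := 3 | (((t - z) <= (-2 + z)) and (abs(z) <= (x * z))): false | z := 18 | t := -15 | result -15; g runs t := 3 | (not ((not ((-2 + z) >= (t - z))) or (not (abs(z) <= (x * z))))): false | z := 18 | t := -15 | result -15; both end at -15.
An exhaustive pass over the 108 declared inputs shows identical outputs.
verdict: equivalent


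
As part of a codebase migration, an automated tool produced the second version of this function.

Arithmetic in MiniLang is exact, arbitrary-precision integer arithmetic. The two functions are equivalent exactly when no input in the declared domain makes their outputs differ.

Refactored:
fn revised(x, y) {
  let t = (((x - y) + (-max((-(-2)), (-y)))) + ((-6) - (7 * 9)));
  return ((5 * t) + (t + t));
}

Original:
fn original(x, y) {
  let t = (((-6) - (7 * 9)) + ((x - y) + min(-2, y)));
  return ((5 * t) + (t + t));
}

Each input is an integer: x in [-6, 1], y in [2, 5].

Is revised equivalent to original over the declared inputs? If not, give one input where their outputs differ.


Side by side, the visible changes include: min/max/abs usage differs.
Spot check at x=-5, y=5 — original: t := -81 | result -567. revised: t := -81 | result -567. Both give -567.
Across all 32 domain points the two functions coincide.
verdict: equivalent


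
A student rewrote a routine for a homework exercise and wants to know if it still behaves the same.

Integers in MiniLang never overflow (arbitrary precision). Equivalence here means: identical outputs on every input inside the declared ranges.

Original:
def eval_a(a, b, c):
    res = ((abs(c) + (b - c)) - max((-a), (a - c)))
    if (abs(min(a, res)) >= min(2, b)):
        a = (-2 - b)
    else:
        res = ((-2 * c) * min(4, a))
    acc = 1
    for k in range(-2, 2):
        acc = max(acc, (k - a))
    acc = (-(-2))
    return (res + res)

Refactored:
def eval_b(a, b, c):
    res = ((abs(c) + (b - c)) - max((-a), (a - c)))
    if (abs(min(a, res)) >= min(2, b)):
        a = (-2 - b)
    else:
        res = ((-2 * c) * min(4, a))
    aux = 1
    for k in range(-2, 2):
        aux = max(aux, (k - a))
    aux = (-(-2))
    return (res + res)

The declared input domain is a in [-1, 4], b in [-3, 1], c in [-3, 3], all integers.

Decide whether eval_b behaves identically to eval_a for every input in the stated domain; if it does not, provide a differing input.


Differences: local variable names differ — yet all 210 inputs agree.
verdict: equivalent


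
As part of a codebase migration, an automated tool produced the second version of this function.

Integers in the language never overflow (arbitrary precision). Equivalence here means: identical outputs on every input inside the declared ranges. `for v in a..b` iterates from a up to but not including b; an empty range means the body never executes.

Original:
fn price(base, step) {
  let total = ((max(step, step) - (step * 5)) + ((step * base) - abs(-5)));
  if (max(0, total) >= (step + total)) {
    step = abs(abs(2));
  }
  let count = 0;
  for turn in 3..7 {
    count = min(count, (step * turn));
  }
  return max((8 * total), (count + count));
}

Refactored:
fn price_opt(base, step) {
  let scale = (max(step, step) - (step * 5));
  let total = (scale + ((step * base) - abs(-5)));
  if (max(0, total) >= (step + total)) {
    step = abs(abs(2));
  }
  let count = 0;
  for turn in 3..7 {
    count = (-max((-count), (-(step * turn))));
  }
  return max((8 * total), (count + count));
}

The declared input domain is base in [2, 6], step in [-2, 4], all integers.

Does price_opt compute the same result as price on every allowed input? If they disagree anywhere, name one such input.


Comparing the listings, the differences include: min/max/abs usage differs; also local variable names differ; also statement counts differ.
Spot check at base=5, step=2 — price: total becomes -3; next (max(0, total) >= (step + total)) evaluates to true; next step becomes 2; next count becomes 0; next at turn=3:; next count becomes 0; next at turn=4:; next count becomes 0; next at turn=5:; next count becomes 0; next at turn=6:; next count becomes 0; next final value 0. price_opt: scale becomes -8; next total becomes -3; next (max(0, total) >= (step + total)) evaluates to true; next step becomes 2; next count becomes 0; next at turn=3:; next count becomes 0; next at turn=4:; next count becomes 0; next at turn=5:; next count becomes 0; next at turn=6:; next count becomes 0; next final value 0. Both give 0.
Every one of the 35 inputs gives matching results.
verdict: equivalent


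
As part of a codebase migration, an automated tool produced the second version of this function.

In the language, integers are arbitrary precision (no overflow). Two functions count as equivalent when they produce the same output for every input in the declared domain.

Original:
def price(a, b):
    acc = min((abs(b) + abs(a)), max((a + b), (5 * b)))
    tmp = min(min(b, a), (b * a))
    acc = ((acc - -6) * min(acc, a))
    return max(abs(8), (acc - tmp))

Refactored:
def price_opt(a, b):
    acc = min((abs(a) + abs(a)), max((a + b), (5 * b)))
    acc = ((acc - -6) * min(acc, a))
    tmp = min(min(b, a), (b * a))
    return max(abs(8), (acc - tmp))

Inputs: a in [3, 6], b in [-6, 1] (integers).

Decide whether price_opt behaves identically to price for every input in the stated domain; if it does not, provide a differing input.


Take a=3, b=1.
price: acc = 4; tmp = 1; acc = 30; return 29
price_opt: acc = 5; acc = 33; tmp = 1; return 32
29 vs 32 — the two versions disagree here.
verdict: not equivalent; witness: a=3, b=1


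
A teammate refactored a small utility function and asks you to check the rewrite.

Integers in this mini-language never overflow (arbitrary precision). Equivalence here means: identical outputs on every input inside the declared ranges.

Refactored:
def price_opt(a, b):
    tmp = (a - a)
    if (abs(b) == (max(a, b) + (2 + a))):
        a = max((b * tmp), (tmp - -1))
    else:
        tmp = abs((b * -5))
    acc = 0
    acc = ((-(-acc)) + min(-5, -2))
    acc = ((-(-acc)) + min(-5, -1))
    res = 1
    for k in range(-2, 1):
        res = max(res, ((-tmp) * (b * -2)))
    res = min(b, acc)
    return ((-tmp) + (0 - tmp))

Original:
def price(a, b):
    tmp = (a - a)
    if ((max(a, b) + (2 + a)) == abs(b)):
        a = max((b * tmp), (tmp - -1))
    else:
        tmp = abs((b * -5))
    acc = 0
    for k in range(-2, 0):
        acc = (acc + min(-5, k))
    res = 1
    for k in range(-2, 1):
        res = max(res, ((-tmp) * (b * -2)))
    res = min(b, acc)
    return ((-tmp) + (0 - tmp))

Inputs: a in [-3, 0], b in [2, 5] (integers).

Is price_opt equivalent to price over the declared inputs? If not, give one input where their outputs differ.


The two are interchangeable: arithmetic usage differs; and constant usage differs; and loop structure differs; and min/max/abs usage differs, and every declared input agrees.
Tracing a=-3, b=5: price: tmp = 0; ((max(a, b) + (2 + a)) == abs(b)) -> false; tmp = 25; acc = 0; [k=-2]; acc = -5; [k=-1]; acc = -10; res = 1; [k=-2]; res = 250; [k=-1]; res = 250; [k=0]; res = 250; res = -10; return -50 | price_opt: tmp = 0; (abs(b) == (max(a, b) + (2 + a))) -> false; tmp = 25; acc = 0; acc = -5; acc = -10; res = 1; [k=-2]; res = 250; [k=-1]; res = 250; [k=0]; res = 250; res = -10; return -50 — matching result -50.
Across all 16 domain points the two functions coincide.
verdict: equivalent


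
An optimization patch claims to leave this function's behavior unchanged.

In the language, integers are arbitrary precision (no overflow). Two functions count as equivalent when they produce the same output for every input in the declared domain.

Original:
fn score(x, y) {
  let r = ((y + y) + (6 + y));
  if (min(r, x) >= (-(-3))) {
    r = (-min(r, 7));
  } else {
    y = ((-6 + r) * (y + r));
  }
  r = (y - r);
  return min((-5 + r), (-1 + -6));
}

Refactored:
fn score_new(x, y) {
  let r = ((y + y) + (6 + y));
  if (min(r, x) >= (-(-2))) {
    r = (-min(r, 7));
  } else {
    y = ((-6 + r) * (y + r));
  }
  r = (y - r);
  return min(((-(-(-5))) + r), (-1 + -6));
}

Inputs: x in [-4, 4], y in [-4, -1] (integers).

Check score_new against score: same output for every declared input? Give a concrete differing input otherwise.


The rewrite breaks on x=2, y=-1, where the results are -14 and -7.
score: r becomes 3; next (min(r, x) >= (-(-3))) evaluates to false; next y becomes -6; next r becomes -9; next final value -14
score_new: r becomes 3; next (min(r, x) >= (-(-2))) evaluates to true; next r becomes -3; next r becomes 2; next final value -7
verdict: not equivalent; witness: x=2, y=-1


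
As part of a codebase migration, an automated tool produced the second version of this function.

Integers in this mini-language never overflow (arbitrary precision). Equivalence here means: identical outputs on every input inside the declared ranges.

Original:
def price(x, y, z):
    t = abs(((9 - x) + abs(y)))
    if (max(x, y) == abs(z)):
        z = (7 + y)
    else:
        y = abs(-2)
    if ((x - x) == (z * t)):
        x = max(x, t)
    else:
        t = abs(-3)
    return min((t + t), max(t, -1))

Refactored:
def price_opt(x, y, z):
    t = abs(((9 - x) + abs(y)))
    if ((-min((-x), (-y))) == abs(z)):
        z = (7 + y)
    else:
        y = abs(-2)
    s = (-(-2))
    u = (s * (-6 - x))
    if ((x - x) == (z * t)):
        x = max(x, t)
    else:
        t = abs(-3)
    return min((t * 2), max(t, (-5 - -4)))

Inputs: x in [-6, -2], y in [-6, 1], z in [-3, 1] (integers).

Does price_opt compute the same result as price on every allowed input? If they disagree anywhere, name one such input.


The two are interchangeable: local variable names differ; also arithmetic usage differs; also constant usage differs; also min/max/abs usage differs; also statement counts differ, and every declared input agrees.
Tracing x=-5, y=1, z=-3: price: t becomes 15; next (max(x, y) == abs(z)) evaluates to false; next y becomes 2; next ((x - x) == (z * t)) evaluates to false; next t becomes 3; next final value 3 | price_opt: t becomes 15; next ((-min((-x), (-y))) == abs(z)) evaluates to false; next y becomes 2; next s becomes 2; next u becomes -2; next ((x - x) == (z * t)) evaluates to false; next t becomes 3; next final value 3 — matching result 3.
Across all 200 domain points the two functions coincide.
verdict: equivalent


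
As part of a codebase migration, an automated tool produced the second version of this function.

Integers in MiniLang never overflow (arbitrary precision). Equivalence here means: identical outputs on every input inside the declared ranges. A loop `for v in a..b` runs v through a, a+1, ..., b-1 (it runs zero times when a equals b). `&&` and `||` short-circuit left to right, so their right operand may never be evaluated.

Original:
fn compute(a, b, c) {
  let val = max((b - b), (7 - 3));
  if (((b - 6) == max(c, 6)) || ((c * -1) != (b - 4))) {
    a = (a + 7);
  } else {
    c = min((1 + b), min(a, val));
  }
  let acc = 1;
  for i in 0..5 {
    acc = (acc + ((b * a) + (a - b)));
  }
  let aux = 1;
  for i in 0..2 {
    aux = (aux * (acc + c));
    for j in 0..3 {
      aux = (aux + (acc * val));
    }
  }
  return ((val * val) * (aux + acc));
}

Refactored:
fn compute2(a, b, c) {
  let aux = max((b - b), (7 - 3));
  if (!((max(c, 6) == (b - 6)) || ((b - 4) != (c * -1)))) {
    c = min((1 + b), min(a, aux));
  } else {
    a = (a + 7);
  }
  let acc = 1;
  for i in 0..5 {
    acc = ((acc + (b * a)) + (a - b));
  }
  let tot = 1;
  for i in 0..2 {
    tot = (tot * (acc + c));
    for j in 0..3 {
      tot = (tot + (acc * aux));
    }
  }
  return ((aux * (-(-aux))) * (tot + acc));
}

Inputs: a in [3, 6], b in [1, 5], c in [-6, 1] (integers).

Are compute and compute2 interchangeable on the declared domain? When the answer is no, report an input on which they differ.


Reading the diff, among the changes: local variable names differ; and boolean connective usage differs.
Tracing a=6, b=2, c=-4: compute: val = 4; (((b - 6) == max(c, 6)) || ((c * -1) != (b - 4))) -> true; a = 13; acc = 1; [i=0]; acc = 38; [i=1]; acc = 75; [i=2]; acc = 112; [i=3]; acc = 149; [i=4]; acc = 186; aux = 1; [i=0]; aux = 182; [j=0]; aux = 926; [j=1]; aux = 1670; [j=2]; aux = 2414; [i=1]; aux = 439348; [j=0]; aux = 440092; [j=1]; aux = 440836; [j=2]; aux = 441580; return 7068256 | compute2: aux = 4; (!((max(c, 6) == (b - 6)) || ((b - 4) != (c * -1)))) -> false; a = 13; acc = 1; [i=0]; acc = 38; [i=1]; acc = 75; [i=2]; acc = 112; [i=3]; acc = 149; [i=4]; acc = 186; tot = 1; [i=0]; tot = 182; [j=0]; tot = 926; [j=1]; tot = 1670; [j=2]; tot = 2414; [i=1]; tot = 439348; [j=0]; tot = 440092; [j=1]; tot = 440836; [j=2]; tot = 441580; return 7068256 — matching result 7068256.
Sweeping the whole domain (160 inputs) finds no disagreement.
verdict: equivalent


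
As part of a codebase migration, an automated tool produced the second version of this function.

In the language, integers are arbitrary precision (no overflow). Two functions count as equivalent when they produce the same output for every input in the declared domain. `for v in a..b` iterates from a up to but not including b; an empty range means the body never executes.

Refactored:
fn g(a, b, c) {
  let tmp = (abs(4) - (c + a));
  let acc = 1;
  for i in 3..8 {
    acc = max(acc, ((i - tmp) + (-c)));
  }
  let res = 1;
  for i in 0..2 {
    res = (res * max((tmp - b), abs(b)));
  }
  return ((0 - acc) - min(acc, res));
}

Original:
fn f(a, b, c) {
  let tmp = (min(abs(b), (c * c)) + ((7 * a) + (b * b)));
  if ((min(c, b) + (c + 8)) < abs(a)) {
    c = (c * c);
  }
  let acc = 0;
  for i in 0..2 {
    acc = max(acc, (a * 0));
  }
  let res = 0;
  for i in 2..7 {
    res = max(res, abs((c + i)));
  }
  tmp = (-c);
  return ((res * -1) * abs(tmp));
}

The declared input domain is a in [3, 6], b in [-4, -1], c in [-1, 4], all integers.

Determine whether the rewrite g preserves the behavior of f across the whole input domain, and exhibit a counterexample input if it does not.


These are not equivalent — on a=3, b=-4, c=-1 the outputs split (-5 vs -12).
f: tmp=38, then ((min(c, b) + (c + 8)) < abs(a)) is false, then acc=0, then (i=0), then acc=0, then (i=1), then acc=0, then res=0, then (i=2), then res=1, then (i=3), then res=2, then (i=4), then res=3, then (i=5), then res=4, then (i=6), then res=5, then tmp=1, then returns -5
g: tmp=2, then acc=1, then (i=3), then acc=2, then (i=4), then acc=3, then (i=5), then acc=4, then (i=6), then acc=5, then (i=7), then acc=6, then res=1, then (i=0), then res=6, then (i=1), then res=36, then returns -12
verdict: not equivalent; witness: a=3, b=-4, c=-1


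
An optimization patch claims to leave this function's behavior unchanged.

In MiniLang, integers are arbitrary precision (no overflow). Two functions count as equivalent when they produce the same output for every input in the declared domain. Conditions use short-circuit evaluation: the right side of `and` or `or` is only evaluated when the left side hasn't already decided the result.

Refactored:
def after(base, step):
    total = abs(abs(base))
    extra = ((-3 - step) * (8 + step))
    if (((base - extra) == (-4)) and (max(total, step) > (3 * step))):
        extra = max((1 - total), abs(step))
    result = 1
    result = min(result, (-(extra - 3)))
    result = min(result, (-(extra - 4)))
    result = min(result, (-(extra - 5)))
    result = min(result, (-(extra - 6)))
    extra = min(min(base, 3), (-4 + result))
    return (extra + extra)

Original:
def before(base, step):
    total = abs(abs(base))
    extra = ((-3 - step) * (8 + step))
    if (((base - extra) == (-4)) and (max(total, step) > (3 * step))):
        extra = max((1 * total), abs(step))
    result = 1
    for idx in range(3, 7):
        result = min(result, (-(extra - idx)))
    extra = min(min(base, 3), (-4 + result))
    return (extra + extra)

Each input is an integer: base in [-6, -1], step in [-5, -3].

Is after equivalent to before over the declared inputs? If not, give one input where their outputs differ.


The rewrite breaks on base=-4, step=-3, where the results are -10 and -8.
before: total becomes 4; next extra becomes 0; next (((base - extra) == (-4)) and (max(total, step) > (3 * step))) evaluates to true; next extra becomes 4; next result becomes 1; next at idx=3:; next result becomes -1; next at idx=4:; next result becomes -1; next at idx=5:; next result becomes -1; next at idx=6:; next result becomes -1; next extra becomes -5; next final value -10
after: total becomes 4; next extra becomes 0; next (((base - extra) == (-4)) and (max(total, step) > (3 * step))) evaluates to true; next extra becomes 3; next result becomes 1; next result becomes 0; next result becomes 0; next result becomes 0; next result becomes 0; next extra becomes -4; next final value -8
verdict: not equivalent; witness: base=-4, step=-3


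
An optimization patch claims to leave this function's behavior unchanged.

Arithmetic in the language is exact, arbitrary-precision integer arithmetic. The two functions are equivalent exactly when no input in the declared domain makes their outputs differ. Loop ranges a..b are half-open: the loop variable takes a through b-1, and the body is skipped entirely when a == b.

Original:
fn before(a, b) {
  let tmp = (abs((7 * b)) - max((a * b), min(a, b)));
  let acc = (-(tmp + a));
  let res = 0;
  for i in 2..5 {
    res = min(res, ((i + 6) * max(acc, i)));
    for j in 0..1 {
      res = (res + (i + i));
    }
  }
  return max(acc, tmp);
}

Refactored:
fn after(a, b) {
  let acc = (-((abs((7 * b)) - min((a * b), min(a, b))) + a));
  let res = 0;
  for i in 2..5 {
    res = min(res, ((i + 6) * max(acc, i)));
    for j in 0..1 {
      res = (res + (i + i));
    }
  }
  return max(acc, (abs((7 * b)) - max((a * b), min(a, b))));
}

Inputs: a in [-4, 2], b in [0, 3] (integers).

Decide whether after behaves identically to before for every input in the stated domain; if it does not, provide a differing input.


Input a=-4, b=0: 4 from before versus 0 from after.
verdict: not equivalent; witness: a=-4, b=0


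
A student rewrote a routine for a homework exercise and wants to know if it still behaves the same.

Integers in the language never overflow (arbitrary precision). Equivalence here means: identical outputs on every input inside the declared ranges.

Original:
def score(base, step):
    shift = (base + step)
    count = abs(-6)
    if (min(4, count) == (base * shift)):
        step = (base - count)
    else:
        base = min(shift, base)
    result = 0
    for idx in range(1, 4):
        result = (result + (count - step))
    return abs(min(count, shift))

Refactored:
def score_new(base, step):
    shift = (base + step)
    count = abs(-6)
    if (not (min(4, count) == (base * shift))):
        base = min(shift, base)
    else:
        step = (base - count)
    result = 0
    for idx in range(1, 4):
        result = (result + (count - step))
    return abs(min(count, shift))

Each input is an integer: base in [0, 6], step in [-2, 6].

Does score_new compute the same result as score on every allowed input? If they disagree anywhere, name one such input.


Side by side, the visible changes include: boolean connective usage differs.
One worked example (base=3, step=-1) — score: shift=2, then count=6, then (min(4, count) == (base * shift)) is false, then base=2, then result=0, then (idx=1), then result=7, then (idx=2), then result=14, then (idx=3), then result=21, then returns 2; score_new: shift=2, then count=6, then (not (min(4, count) == (base * shift))) is true, then base=2, then result=0, then (idx=1), then result=7, then (idx=2), then result=14, then (idx=3), then result=21, then returns 2; agreement on 2.
Across all 63 domain points the two functions coincide.
verdict: equivalent


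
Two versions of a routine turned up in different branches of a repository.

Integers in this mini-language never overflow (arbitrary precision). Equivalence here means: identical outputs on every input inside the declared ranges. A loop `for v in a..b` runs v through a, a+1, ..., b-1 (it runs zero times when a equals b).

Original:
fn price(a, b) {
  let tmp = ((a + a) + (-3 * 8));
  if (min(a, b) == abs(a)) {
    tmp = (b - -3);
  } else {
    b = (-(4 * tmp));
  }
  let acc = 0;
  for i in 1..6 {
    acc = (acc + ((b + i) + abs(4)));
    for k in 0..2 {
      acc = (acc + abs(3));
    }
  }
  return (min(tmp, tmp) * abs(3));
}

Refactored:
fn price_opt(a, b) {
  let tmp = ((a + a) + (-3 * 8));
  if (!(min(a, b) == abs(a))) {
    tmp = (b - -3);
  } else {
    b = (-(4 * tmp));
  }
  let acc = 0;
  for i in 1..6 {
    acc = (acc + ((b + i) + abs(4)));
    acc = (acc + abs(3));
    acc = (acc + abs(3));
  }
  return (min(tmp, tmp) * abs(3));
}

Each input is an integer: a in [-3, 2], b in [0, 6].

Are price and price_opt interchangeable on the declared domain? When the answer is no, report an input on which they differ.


Input a=-3, b=0: -90 from price versus 9 from price_opt.
verdict: not equivalent; witness: a=-3, b=0


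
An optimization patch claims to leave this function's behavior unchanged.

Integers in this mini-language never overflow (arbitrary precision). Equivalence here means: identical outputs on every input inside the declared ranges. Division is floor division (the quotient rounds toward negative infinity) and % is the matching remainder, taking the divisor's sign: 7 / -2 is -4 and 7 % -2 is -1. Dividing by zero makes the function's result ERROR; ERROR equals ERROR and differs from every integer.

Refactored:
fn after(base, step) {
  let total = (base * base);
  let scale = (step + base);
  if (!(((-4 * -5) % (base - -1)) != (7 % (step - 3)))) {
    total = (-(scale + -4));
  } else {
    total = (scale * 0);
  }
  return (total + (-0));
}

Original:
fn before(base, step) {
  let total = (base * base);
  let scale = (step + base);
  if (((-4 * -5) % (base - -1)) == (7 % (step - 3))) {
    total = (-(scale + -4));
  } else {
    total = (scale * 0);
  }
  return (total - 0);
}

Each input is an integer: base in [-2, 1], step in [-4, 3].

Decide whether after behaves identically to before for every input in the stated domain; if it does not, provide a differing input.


This is a faithful refactor — arithmetic usage differs, plus comparison usage differs, plus boolean connective usage differs, but the computed results match everywhere.
Tracing base=0, step=-4: before: total = 0; scale = -4; (((-4 * -5) % (base - -1)) == (7 % (step - 3))) -> true; total = 8; return 8 | after: total = 0; scale = -4; (!(((-4 * -5) % (base - -1)) != (7 % (step - 3)))) -> true; total = 8; return 8 — matching result 8.
An exhaustive pass over the 32 declared inputs shows identical outputs.
verdict: equivalent


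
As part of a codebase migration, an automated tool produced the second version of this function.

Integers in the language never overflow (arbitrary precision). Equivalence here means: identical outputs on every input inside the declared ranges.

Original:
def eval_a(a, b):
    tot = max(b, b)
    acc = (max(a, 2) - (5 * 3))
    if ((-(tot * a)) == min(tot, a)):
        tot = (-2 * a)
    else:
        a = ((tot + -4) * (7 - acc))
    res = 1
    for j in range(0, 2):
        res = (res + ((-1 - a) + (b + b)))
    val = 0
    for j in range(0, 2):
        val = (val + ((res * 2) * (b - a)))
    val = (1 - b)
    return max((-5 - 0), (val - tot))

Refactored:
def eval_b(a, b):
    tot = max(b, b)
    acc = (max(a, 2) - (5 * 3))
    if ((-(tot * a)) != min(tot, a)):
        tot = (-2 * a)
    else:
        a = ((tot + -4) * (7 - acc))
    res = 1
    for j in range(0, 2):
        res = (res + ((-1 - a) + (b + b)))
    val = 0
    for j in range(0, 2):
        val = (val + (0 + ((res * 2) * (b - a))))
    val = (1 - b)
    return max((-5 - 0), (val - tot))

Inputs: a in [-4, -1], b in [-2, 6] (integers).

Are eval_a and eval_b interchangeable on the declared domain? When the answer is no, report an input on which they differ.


Not equivalent: a=-4, b=-2 separates them (5 vs -5).
eval_a: tot = -2; acc = -13; ((-(tot * a)) == min(tot, a)) -> false; a = -120; res = 1; [j=0]; res = 116; [j=1]; res = 231; val = 0; [j=0]; val = 54516; [j=1]; val = 109032; val = 3; return 5
eval_b: tot = -2; acc = -13; ((-(tot * a)) != min(tot, a)) -> true; tot = 8; res = 1; [j=0]; res = 0; [j=1]; res = -1; val = 0; [j=0]; val = -4; [j=1]; val = -8; val = 3; return -5
verdict: not equivalent; witness: a=-4, b=-2


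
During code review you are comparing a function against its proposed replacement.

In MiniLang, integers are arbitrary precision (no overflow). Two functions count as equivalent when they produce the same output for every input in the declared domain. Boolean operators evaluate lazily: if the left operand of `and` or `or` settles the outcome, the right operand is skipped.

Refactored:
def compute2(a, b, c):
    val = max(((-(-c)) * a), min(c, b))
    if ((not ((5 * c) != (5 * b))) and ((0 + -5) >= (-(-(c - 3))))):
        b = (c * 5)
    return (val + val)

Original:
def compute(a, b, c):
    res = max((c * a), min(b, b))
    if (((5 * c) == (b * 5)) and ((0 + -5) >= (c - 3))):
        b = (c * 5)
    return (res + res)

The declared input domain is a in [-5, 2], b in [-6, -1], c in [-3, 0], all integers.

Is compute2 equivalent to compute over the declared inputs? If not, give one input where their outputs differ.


Run the pair on a=1, b=-2, c=-3.
compute: res becomes -2; next (((5 * c) == (b * 5)) and ((0 + -5) >= (c - 3))) evaluates to false; next final value -4
compute2: val becomes -3; next ((not ((5 * c) != (5 * b))) and ((0 + -5) >= (-(-(c - 3))))) evaluates to false; next final value -6
-4 vs -6 — the two versions disagree here.
verdict: not equivalent; witness: a=1, b=-2, c=-3
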